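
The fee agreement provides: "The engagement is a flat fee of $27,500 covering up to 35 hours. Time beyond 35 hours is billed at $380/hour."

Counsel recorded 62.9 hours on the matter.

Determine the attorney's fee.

$38,102.00

Flat fee: $27,500.00
Excess hours: 62.9 − 35 = 27.9
Overrun: 27.9 × $380 = $10,602.00
Total: $27,500.00 + $10,602.00 = $38,102.00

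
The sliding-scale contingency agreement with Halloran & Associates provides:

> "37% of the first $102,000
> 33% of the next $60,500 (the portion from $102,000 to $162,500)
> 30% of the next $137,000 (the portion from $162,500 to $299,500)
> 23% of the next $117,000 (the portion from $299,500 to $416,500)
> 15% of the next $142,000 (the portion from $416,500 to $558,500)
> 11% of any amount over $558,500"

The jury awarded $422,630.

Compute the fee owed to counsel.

First $102,000 at 37% = $37,740.00
Next $60,500 at 33% = $19,965.00
Next $137,000 at 30% = $41,100.00
Next $117,000 at 23% = $26,910.00
Remaining $6,130 at 15% = $919.50
Fee: $37,740.00 + $19,965.00 + $41,100.00 + $26,910.00 + $919.50 = $126,634.50

$126,634.50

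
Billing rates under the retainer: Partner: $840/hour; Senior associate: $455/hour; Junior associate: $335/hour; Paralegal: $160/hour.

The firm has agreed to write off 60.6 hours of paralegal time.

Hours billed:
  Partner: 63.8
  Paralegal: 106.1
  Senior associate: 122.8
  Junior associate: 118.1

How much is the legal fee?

$156,309.50

Partner: 63.8 × $840 = $53,592.00
Senior associate: 122.8 × $455 = $55,874.00
Junior associate: 118.1 × $335 = $39,563.50
Paralegal: 106.1 × $160 = $16,976.00
Subtotal: $166,005.50
Write-off: 60.6 × $160 = $9,696.00
Total: $166,005.50 − $9,696.00 = $156,309.50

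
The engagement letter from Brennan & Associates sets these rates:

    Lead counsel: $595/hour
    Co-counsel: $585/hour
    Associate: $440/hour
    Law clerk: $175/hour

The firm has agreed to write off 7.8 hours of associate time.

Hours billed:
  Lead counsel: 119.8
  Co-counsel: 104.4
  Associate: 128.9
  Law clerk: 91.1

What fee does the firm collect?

Lead counsel: 119.8 × $595 = $71,281.00
Co-counsel: 104.4 × $585 = $61,074.00
Associate: 128.9 × $440 = $56,716.00
Law clerk: 91.1 × $175 = $15,942.50
Subtotal: $205,013.50
Write-off: 7.8 × $440 = $3,432.00
Total: $205,013.50 − $3,432.00 = $201,581.50

$201,581.50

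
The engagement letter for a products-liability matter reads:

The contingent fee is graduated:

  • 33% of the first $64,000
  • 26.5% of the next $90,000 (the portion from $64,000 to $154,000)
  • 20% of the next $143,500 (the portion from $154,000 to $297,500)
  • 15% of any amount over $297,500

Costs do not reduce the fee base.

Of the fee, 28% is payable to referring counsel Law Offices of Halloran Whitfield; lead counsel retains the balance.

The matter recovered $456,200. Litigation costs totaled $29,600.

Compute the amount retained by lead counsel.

Fee base is the gross recovery, $456,200; costs are reimbursed separately.
First $64,000 at 33% = $21,120.00
Next $90,000 at 26.5% = $23,850.00
Next $143,500 at 20% = $28,700.00
Remaining $158,700 at 15% = $23,805.00
Fee: $21,120.00 + $23,850.00 + $28,700.00 + $23,805.00 = $97,475.00
Referral share: 28% of $97,475.00 = $27,293.00; lead counsel retains $97,475.00 − $27,293.00 = $70,182.00.

$70,182.00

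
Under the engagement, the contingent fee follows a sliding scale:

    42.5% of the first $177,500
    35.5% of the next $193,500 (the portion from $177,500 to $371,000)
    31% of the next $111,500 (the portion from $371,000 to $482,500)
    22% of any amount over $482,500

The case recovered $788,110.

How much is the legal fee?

First $177,500 at 42.5% = $75,437.50
Next $193,500 at 35.5% = $68,692.50
Next $111,500 at 31% = $34,565.00
Remaining $305,610 at 22% = $67,234.20
Fee: $75,437.50 + $68,692.50 + $34,565.00 + $67,234.20 = $245,929.20

$245,929.20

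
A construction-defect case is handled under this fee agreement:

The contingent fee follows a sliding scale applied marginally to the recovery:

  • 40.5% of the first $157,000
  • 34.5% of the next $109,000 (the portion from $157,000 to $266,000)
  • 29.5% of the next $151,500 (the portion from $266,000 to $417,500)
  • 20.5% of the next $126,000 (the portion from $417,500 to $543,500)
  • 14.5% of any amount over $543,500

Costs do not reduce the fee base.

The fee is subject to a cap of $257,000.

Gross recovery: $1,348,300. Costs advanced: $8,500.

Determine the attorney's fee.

Fee base is the gross recovery, $1,348,300; costs are reimbursed separately.
First $157,000 at 40.5% = $63,585.00
Next $109,000 at 34.5% = $37,605.00
Next $151,500 at 29.5% = $44,692.50
Next $126,000 at 20.5% = $25,830.00
Remaining $804,800 at 14.5% = $116,696.00
Fee: $63,585.00 + $37,605.00 + $44,692.50 + $25,830.00 + $116,696.00 = $288,408.50
$288,408.50 exceeds the $257,000 cap, so the fee is capped at $257,000.00.

$257,000.00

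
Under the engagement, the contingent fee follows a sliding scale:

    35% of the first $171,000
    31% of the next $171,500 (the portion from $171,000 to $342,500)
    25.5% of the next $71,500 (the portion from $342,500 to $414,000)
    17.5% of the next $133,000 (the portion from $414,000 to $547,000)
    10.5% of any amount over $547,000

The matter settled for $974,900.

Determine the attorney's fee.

First $171,000 at 35% = $59,850.00
Next $171,500 at 31% = $53,165.00
Next $71,500 at 25.5% = $18,232.50
Next $133,000 at 17.5% = $23,275.00
Remaining $427,900 at 10.5% = $44,929.50
Fee: $59,850.00 + $53,165.00 + $18,232.50 + $23,275.00 + $44,929.50 = $199,452.00

$199,452.00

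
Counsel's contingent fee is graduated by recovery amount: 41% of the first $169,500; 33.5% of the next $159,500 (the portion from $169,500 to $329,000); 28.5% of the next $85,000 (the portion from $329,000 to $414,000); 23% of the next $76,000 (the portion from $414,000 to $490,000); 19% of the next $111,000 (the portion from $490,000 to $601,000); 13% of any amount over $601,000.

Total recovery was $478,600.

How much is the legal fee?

First $169,500 at 41% = $69,495.00
Next $159,500 at 33.5% = $53,432.50
Next $85,000 at 28.5% = $24,225.00
Remaining $64,600 at 23% = $14,858.00
Fee: $69,495.00 + $53,432.50 + $24,225.00 + $14,858.00 = $162,010.50

$162,010.50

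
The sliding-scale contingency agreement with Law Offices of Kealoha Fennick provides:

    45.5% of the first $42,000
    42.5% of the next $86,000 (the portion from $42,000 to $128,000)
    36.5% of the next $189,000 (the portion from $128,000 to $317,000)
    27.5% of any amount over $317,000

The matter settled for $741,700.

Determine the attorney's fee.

First $42,000 at 45.5% = $19,110.00
Next $86,000 at 42.5% = $36,550.00
Next $189,000 at 36.5% = $68,985.00
Remaining $424,700 at 27.5% = $116,792.50
Fee: $19,110.00 + $36,550.00 + $68,985.00 + $116,792.50 = $241,437.50

$241,437.50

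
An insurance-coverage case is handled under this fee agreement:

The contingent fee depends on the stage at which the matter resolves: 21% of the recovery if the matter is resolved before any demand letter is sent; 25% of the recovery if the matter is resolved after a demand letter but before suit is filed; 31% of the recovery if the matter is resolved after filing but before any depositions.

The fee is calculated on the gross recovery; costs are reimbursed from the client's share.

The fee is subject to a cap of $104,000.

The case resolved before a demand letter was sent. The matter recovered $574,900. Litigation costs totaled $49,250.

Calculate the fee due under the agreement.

Fee base is the gross recovery, $574,900; costs are reimbursed separately.
The matter resolved before a demand letter was sent, so the 21% rate applies.
$574,900 × 21% = $120,729.00
$120,729.00 exceeds the $104,000 cap, so the fee is capped at $104,000.00.

$104,000.00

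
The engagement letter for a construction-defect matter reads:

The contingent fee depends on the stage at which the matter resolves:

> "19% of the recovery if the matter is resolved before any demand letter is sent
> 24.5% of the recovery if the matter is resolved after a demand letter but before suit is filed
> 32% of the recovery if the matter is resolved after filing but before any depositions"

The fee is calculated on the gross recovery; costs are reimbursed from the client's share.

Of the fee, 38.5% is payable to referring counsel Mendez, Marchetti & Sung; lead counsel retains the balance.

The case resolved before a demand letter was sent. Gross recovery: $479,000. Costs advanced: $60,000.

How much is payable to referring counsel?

Fee base is the gross recovery, $479,000; costs are reimbursed separately.
The matter resolved before a demand letter was sent, so the 19% rate applies.
$479,000 × 19% = $91,010.00
Referral share: 38.5% of $91,010.00 = $35,038.85; lead counsel retains $91,010.00 − $35,038.85 = $55,971.15.

$35,038.85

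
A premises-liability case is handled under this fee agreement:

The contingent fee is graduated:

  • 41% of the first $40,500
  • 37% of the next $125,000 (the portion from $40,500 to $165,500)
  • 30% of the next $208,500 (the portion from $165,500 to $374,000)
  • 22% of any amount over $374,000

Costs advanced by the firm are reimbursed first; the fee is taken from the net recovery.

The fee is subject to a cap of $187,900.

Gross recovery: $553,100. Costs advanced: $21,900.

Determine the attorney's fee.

$159,989.00

Fee base (net of costs): $553,100 − $21,900 = $531,200
First $40,500 at 41% = $16,605.00
Next $125,000 at 37% = $46,250.00
Next $208,500 at 30% = $62,550.00
Remaining $157,200 at 22% = $34,584.00
Fee: $16,605.00 + $46,250.00 + $62,550.00 + $34,584.00 = $159,989.00
$159,989.00 is under the $187,900 cap.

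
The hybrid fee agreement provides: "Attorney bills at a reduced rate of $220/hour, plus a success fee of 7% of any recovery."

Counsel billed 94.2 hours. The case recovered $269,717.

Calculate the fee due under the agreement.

Hourly: 94.2 × $220 = $20,724.00
Success fee: 7% of $269,717 = $18,880.19
Total: $20,724.00 + $18,880.19 = $39,604.19

$39,604.19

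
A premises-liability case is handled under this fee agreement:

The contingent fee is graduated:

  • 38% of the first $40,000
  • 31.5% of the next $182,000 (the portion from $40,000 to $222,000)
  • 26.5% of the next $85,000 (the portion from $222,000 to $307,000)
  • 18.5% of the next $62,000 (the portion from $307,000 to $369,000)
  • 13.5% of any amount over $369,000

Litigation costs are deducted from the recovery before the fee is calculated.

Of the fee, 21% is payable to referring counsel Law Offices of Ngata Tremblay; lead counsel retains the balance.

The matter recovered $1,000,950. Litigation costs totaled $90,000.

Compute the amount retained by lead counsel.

$141,953.72

Fee base (net of costs): $1,000,950 − $90,000 = $910,950
First $40,000 at 38% = $15,200.00
Next $182,000 at 31.5% = $57,330.00
Next $85,000 at 26.5% = $22,525.00
Next $62,000 at 18.5% = $11,470.00
Remaining $541,950 at 13.5% = $73,163.25
Fee: $15,200.00 + $57,330.00 + $22,525.00 + $11,470.00 + $73,163.25 = $179,688.25
Referral share: 21% of $179,688.25 = $37,734.53; lead counsel retains $179,688.25 − $37,734.53 = $141,953.72.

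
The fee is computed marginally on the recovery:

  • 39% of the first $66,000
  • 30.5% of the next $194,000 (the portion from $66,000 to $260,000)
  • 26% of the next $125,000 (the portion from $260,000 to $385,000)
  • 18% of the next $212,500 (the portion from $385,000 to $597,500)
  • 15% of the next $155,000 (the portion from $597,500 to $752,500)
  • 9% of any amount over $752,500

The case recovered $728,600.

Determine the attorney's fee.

$175,325.00

First $66,000 at 39% = $25,740.00
Next $194,000 at 30.5% = $59,170.00
Next $125,000 at 26% = $32,500.00
Next $212,500 at 18% = $38,250.00
Remaining $131,100 at 15% = $19,665.00
Fee: $25,740.00 + $59,170.00 + $32,500.00 + $38,250.00 + $19,665.00 = $175,325.00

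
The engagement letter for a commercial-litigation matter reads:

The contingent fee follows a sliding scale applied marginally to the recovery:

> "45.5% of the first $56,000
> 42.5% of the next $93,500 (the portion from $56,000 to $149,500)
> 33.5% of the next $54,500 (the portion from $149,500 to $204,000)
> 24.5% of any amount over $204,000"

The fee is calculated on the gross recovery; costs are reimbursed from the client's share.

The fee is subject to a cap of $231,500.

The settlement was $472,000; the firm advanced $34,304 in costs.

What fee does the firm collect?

$149,135.00

Fee base is the gross recovery, $472,000; costs are reimbursed separately.
First $56,000 at 45.5% = $25,480.00
Next $93,500 at 42.5% = $39,737.50
Next $54,500 at 33.5% = $18,257.50
Remaining $268,000 at 24.5% = $65,660.00
Fee: $25,480.00 + $39,737.50 + $18,257.50 + $65,660.00 = $149,135.00
$149,135.00 is under the $231,500 cap.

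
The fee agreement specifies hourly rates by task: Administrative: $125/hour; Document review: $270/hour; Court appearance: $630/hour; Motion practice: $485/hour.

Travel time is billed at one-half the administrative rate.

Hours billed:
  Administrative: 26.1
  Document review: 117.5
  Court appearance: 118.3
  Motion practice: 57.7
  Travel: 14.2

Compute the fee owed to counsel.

Administrative: 26.1 × $125 = $3,262.50
Document review: 117.5 × $270 = $31,725.00
Court appearance: 118.3 × $630 = $74,529.00
Motion practice: 57.7 × $485 = $27,984.50
Subtotal: $3,262.50 + $31,725.00 + $74,529.00 + $27,984.50 = $137,501.00
Travel: 14.2 × ($125 ÷ 2) = 14.2 × $62.50 = $887.50
Total: $137,501.00 + $887.50 = $138,388.50

$138,388.50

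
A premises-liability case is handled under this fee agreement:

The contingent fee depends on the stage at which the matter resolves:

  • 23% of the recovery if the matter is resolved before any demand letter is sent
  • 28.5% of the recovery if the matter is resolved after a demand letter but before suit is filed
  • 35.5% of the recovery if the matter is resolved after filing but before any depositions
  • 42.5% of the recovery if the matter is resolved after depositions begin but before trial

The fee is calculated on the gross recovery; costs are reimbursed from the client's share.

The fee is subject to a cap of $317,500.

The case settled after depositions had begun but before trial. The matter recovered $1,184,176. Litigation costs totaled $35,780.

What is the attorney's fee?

Fee base is the gross recovery, $1,184,176; costs are reimbursed separately.
The matter settled after depositions had begun but before trial, so the 42.5% rate applies.
$1,184,176 × 42.5% = $503,274.80
$503,274.80 exceeds the $317,500 cap, so the fee is capped at $317,500.00.

$317,500.00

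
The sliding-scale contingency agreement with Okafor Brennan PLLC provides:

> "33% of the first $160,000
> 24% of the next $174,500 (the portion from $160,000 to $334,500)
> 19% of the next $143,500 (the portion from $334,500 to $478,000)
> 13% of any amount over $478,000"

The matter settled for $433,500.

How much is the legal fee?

First $160,000 at 33% = $52,800.00
Next $174,500 at 24% = $41,880.00
Remaining $99,000 at 19% = $18,810.00
Fee: $52,800.00 + $41,880.00 + $18,810.00 = $113,490.00

$113,490.00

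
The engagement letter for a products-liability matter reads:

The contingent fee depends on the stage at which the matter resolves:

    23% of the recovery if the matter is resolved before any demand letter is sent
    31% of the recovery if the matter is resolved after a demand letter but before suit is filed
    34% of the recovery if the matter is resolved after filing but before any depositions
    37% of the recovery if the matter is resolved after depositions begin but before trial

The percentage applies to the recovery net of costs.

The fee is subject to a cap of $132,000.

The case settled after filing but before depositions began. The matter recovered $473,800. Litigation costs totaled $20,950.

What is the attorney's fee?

Fee base (net of costs): $473,800 − $20,950 = $452,850
The matter settled after filing but before depositions began, so the 34% rate applies.
$452,850 × 34% = $153,969.00
$153,969.00 exceeds the $132,000 cap, so the fee is capped at $132,000.00.

$132,000.00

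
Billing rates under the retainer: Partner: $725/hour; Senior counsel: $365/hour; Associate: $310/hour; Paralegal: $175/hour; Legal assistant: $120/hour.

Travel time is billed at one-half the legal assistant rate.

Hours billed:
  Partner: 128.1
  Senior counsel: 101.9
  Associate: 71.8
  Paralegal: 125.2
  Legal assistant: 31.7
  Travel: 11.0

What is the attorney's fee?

Partner: 128.1 × $725 = $92,872.50
Senior counsel: 101.9 × $365 = $37,193.50
Associate: 71.8 × $310 = $22,258.00
Paralegal: 125.2 × $175 = $21,910.00
Legal assistant: 31.7 × $120 = $3,804.00
Subtotal: $92,872.50 + $37,193.50 + $22,258.00 + $21,910.00 + $3,804.00 = $178,038.00
Travel: 11.0 × ($120 ÷ 2) = 11.0 × $60.00 = $660.00
Total: $178,038.00 + $660.00 = $178,698.00

$178,698.00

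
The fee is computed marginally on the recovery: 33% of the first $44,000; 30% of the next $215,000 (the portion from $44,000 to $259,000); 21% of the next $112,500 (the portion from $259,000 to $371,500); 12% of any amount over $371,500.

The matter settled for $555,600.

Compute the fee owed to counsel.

$124,737.00

First $44,000 at 33% = $14,520.00
Next $215,000 at 30% = $64,500.00
Next $112,500 at 21% = $23,625.00
Remaining $184,100 at 12% = $22,092.00
Fee: $14,520.00 + $64,500.00 + $23,625.00 + $22,092.00 = $124,737.00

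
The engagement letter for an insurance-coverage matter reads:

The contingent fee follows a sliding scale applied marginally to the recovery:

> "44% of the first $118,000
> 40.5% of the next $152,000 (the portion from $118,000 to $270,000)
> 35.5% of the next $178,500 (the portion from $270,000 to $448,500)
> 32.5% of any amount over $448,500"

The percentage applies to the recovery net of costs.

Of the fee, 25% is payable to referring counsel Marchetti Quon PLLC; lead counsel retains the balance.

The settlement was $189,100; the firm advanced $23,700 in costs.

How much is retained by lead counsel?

Fee base (net of costs): $189,100 − $23,700 = $165,400
First $118,000 at 44% = $51,920.00
Remaining $47,400 at 40.5% = $19,197.00
Fee: $51,920.00 + $19,197.00 = $71,117.00
Referral share: 25% of $71,117.00 = $17,779.25; lead counsel retains $71,117.00 − $17,779.25 = $53,337.75.

$53,337.75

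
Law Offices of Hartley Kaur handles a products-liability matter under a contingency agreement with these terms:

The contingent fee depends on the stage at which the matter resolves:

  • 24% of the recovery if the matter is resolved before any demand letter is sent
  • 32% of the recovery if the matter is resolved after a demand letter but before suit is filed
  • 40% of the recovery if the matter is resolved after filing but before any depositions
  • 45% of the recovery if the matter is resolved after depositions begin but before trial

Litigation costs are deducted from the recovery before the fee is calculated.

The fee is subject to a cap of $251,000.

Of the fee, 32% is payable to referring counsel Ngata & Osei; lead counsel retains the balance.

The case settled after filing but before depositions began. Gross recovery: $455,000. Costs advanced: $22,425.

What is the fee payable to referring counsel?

$55,369.60

Fee base (net of costs): $455,000 − $22,425 = $432,575
The matter settled after filing but before depositions began, so the 40% rate applies.
$432,575 × 40% = $173,030.00
$173,030.00 is under the $251,000 cap.
Referral share: 32% of $173,030.00 = $55,369.60; lead counsel retains $173,030.00 − $55,369.60 = $117,660.40.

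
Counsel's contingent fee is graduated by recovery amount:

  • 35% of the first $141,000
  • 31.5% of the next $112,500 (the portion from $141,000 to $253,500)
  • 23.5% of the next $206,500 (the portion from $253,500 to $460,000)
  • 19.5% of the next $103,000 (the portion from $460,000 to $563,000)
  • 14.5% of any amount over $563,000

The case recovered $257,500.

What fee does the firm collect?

First $141,000 at 35% = $49,350.00
Next $112,500 at 31.5% = $35,437.50
Remaining $4,000 at 23.5% = $940.00
Fee: $49,350.00 + $35,437.50 + $940.00 = $85,727.50

$85,727.50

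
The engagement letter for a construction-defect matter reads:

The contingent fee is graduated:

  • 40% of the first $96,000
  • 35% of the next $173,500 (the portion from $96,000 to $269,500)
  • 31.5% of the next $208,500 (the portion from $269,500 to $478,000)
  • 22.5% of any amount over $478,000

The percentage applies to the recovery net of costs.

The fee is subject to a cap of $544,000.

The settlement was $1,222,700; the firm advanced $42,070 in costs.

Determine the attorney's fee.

Fee base (net of costs): $1,222,700 − $42,070 = $1,180,630
First $96,000 at 40% = $38,400.00
Next $173,500 at 35% = $60,725.00
Next $208,500 at 31.5% = $65,677.50
Remaining $702,630 at 22.5% = $158,091.75
Fee: $38,400.00 + $60,725.00 + $65,677.50 + $158,091.75 = $322,894.25
$322,894.25 is under the $544,000 cap.

$322,894.25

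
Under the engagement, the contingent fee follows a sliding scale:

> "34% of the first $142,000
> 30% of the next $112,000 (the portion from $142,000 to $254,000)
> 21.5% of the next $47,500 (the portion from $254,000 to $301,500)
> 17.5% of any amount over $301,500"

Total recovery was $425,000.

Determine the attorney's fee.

First $142,000 at 34% = $48,280.00
Next $112,000 at 30% = $33,600.00
Next $47,500 at 21.5% = $10,212.50
Remaining $123,500 at 17.5% = $21,612.50
Fee: $48,280.00 + $33,600.00 + $10,212.50 + $21,612.50 = $113,705.00

$113,705.00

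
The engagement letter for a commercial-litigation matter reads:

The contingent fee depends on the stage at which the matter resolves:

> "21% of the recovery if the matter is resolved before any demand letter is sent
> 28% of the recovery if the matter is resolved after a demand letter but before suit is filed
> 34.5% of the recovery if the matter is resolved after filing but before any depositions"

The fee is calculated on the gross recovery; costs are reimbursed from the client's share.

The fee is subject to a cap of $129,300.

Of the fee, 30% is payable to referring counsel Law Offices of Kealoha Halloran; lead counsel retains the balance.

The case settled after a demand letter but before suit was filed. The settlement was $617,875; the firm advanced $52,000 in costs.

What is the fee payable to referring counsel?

$38,790.00

Fee base is the gross recovery, $617,875; costs are reimbursed separately.
The matter settled after a demand letter but before suit was filed, so the 28% rate applies.
$617,875 × 28% = $173,005.00
$173,005.00 exceeds the $129,300 cap, so the fee is capped at $129,300.00.
Referral share: 30% of $129,300.00 = $38,790.00; lead counsel retains $129,300.00 − $38,790.00 = $90,510.00.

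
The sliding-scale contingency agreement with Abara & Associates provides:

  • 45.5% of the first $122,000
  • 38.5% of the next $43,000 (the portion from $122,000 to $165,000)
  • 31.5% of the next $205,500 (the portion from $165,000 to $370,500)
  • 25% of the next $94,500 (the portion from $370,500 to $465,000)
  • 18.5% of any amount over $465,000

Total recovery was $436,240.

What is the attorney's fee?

$153,232.50

First $122,000 at 45.5% = $55,510.00
Next $43,000 at 38.5% = $16,555.00
Next $205,500 at 31.5% = $64,732.50
Remaining $65,740 at 25% = $16,435.00
Fee: $55,510.00 + $16,555.00 + $64,732.50 + $16,435.00 = $153,232.50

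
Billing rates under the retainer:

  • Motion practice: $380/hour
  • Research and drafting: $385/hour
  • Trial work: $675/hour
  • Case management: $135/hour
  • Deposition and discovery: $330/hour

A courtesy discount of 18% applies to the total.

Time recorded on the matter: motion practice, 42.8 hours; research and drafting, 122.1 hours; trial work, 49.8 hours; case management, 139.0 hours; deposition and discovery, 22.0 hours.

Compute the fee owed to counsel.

Motion practice: 42.8 × $380 = $16,264.00
Research and drafting: 122.1 × $385 = $47,008.50
Trial work: 49.8 × $675 = $33,615.00
Case management: 139.0 × $135 = $18,765.00
Deposition and discovery: 22.0 × $330 = $7,260.00
Subtotal: $122,912.50
Less 18% discount: −$22,124.25
Total: $122,912.50 − $22,124.25 = $100,788.25

$100,788.25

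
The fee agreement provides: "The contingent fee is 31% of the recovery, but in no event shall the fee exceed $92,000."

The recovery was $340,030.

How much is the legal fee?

31% of $340,030 = $105,409.30
That exceeds the $92,000 cap, so the fee is capped at $92,000.

$92,000.00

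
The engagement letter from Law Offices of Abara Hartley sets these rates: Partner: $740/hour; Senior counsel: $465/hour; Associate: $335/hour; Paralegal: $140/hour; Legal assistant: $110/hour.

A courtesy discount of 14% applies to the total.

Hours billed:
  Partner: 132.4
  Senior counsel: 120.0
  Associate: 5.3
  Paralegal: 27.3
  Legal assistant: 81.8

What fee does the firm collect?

Partner: 132.4 × $740 = $97,976.00
Senior counsel: 120.0 × $465 = $55,800.00
Associate: 5.3 × $335 = $1,775.50
Paralegal: 27.3 × $140 = $3,822.00
Legal assistant: 81.8 × $110 = $8,998.00
Subtotal: $168,371.50
Less 14% discount: −$23,572.01
Total: $168,371.50 − $23,572.01 = $144,799.49

$144,799.49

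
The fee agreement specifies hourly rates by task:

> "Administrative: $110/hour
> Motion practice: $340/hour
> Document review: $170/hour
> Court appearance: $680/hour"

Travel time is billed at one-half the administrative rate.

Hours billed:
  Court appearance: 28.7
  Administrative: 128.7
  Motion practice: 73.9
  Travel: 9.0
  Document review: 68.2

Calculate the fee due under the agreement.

$70,888.00

Administrative: 128.7 × $110 = $14,157.00
Motion practice: 73.9 × $340 = $25,126.00
Document review: 68.2 × $170 = $11,594.00
Court appearance: 28.7 × $680 = $19,516.00
Subtotal: $14,157.00 + $25,126.00 + $11,594.00 + $19,516.00 = $70,393.00
Travel: 9.0 × ($110 ÷ 2) = 9.0 × $55.00 = $495.00
Total: $70,393.00 + $495.00 = $70,888.00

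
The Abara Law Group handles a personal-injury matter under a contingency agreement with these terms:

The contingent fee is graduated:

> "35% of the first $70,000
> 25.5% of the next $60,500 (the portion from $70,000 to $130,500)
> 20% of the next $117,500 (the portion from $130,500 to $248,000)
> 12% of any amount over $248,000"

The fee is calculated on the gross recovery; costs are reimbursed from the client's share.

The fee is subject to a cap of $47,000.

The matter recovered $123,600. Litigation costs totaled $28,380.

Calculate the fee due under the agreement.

$38,168.00

Fee base is the gross recovery, $123,600; costs are reimbursed separately.
First $70,000 at 35% = $24,500.00
Remaining $53,600 at 25.5% = $13,668.00
Fee: $24,500.00 + $13,668.00 = $38,168.00
$38,168.00 is under the $47,000 cap.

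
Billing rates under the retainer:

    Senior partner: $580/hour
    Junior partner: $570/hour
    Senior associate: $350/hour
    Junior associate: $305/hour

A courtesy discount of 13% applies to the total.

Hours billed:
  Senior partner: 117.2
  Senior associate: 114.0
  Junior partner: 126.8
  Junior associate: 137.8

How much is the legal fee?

Senior partner: 117.2 × $580 = $67,976.00
Junior partner: 126.8 × $570 = $72,276.00
Senior associate: 114.0 × $350 = $39,900.00
Junior associate: 137.8 × $305 = $42,029.00
Subtotal: $222,181.00
Less 13% discount: −$28,883.53
Total: $222,181.00 − $28,883.53 = $193,297.47

$193,297.47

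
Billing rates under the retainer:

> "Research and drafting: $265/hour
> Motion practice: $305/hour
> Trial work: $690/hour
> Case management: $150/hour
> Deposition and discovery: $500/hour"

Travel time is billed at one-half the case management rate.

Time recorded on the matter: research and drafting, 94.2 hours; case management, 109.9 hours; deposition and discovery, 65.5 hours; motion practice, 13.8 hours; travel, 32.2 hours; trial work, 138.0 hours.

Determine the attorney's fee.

Research and drafting: 94.2 × $265 = $24,963.00
Motion practice: 13.8 × $305 = $4,209.00
Trial work: 138.0 × $690 = $95,220.00
Case management: 109.9 × $150 = $16,485.00
Deposition and discovery: 65.5 × $500 = $32,750.00
Subtotal: $24,963.00 + $4,209.00 + $95,220.00 + $16,485.00 + $32,750.00 = $173,627.00
Travel: 32.2 × ($150 ÷ 2) = 32.2 × $75.00 = $2,415.00
Total: $173,627.00 + $2,415.00 = $176,042.00

$176,042.00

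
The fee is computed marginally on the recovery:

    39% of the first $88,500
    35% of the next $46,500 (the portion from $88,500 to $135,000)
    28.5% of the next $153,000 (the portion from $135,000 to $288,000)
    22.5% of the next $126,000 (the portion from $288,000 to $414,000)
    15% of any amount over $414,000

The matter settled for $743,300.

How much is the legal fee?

$172,140.00

First $88,500 at 39% = $34,515.00
Next $46,500 at 35% = $16,275.00
Next $153,000 at 28.5% = $43,605.00
Next $126,000 at 22.5% = $28,350.00
Remaining $329,300 at 15% = $49,395.00
Fee: $34,515.00 + $16,275.00 + $43,605.00 + $28,350.00 + $49,395.00 = $172,140.00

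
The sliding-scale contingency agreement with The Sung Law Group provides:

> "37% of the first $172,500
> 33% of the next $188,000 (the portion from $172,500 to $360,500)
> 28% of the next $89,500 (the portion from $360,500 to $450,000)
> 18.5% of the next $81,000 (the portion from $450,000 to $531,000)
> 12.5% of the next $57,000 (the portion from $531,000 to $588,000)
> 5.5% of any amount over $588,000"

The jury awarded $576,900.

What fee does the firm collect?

First $172,500 at 37% = $63,825.00
Next $188,000 at 33% = $62,040.00
Next $89,500 at 28% = $25,060.00
Next $81,000 at 18.5% = $14,985.00
Remaining $45,900 at 12.5% = $5,737.50
Fee: $63,825.00 + $62,040.00 + $25,060.00 + $14,985.00 + $5,737.50 = $171,647.50

$171,647.50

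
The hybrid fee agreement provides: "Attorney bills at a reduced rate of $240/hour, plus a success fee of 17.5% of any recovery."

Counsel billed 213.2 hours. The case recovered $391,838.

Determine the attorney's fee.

$119,739.65

Hourly: 213.2 × $240 = $51,168.00
Success fee: 17.5% of $391,838 = $68,571.65
Total: $51,168.00 + $68,571.65 = $119,739.65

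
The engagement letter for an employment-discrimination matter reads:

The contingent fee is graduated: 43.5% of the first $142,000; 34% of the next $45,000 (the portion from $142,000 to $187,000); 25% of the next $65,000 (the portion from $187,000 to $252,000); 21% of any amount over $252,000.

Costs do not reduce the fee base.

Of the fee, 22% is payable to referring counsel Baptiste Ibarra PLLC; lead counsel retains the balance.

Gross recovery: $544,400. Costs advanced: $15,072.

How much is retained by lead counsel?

Fee base is the gross recovery, $544,400; costs are reimbursed separately.
First $142,000 at 43.5% = $61,770.00
Next $45,000 at 34% = $15,300.00
Next $65,000 at 25% = $16,250.00
Remaining $292,400 at 21% = $61,404.00
Fee: $61,770.00 + $15,300.00 + $16,250.00 + $61,404.00 = $154,724.00
Referral share: 22% of $154,724.00 = $34,039.28; lead counsel retains $154,724.00 − $34,039.28 = $120,684.72.

$120,684.72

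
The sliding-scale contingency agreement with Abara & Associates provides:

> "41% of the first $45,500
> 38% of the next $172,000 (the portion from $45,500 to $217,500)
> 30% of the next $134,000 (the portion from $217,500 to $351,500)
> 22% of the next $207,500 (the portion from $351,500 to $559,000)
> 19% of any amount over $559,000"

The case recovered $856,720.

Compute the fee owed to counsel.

First $45,500 at 41% = $18,655.00
Next $172,000 at 38% = $65,360.00
Next $134,000 at 30% = $40,200.00
Next $207,500 at 22% = $45,650.00
Remaining $297,720 at 19% = $56,566.80
Fee: $18,655.00 + $65,360.00 + $40,200.00 + $45,650.00 + $56,566.80 = $226,431.80

$226,431.80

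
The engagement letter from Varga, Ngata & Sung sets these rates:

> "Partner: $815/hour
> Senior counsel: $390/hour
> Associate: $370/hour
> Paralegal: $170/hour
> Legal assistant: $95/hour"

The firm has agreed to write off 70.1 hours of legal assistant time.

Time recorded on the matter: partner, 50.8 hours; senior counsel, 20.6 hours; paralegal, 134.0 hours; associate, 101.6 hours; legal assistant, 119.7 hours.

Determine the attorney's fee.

Partner: 50.8 × $815 = $41,402.00
Senior counsel: 20.6 × $390 = $8,034.00
Associate: 101.6 × $370 = $37,592.00
Paralegal: 134.0 × $170 = $22,780.00
Legal assistant: 119.7 × $95 = $11,371.50
Subtotal: $121,179.50
Write-off: 70.1 × $95 = $6,659.50
Total: $121,179.50 − $6,659.50 = $114,520.00

$114,520.00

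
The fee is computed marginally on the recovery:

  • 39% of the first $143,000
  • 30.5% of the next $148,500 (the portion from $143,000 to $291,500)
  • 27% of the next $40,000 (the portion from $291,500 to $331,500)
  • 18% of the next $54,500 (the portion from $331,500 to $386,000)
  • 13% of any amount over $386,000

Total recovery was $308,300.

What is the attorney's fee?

$105,598.50

First $143,000 at 39% = $55,770.00
Next $148,500 at 30.5% = $45,292.50
Remaining $16,800 at 27% = $4,536.00
Fee: $55,770.00 + $45,292.50 + $4,536.00 = $105,598.50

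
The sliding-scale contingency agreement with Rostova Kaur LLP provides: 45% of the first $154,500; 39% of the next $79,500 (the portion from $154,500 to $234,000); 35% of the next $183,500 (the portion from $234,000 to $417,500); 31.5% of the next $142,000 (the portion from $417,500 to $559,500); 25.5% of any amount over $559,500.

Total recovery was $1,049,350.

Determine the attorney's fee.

First $154,500 at 45% = $69,525.00
Next $79,500 at 39% = $31,005.00
Next $183,500 at 35% = $64,225.00
Next $142,000 at 31.5% = $44,730.00
Remaining $489,850 at 25.5% = $124,911.75
Fee: $69,525.00 + $31,005.00 + $64,225.00 + $44,730.00 + $124,911.75 = $334,396.75

$334,396.75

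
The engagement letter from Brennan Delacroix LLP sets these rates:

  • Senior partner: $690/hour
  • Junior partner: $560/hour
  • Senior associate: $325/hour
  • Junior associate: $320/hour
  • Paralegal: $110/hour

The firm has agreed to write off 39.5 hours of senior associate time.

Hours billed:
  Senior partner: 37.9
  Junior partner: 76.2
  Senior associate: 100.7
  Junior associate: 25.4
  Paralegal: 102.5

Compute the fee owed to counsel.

Senior partner: 37.9 × $690 = $26,151.00
Junior partner: 76.2 × $560 = $42,672.00
Senior associate: 100.7 × $325 = $32,727.50
Junior associate: 25.4 × $320 = $8,128.00
Paralegal: 102.5 × $110 = $11,275.00
Subtotal: $120,953.50
Write-off: 39.5 × $325 = $12,837.50
Total: $120,953.50 − $12,837.50 = $108,116.00

$108,116.00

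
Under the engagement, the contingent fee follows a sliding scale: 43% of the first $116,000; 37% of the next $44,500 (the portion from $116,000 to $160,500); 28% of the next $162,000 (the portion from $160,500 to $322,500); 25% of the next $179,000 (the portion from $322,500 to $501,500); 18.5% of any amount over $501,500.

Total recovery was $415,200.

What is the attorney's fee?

First $116,000 at 43% = $49,880.00
Next $44,500 at 37% = $16,465.00
Next $162,000 at 28% = $45,360.00
Remaining $92,700 at 25% = $23,175.00
Fee: $49,880.00 + $16,465.00 + $45,360.00 + $23,175.00 = $134,880.00

$134,880.00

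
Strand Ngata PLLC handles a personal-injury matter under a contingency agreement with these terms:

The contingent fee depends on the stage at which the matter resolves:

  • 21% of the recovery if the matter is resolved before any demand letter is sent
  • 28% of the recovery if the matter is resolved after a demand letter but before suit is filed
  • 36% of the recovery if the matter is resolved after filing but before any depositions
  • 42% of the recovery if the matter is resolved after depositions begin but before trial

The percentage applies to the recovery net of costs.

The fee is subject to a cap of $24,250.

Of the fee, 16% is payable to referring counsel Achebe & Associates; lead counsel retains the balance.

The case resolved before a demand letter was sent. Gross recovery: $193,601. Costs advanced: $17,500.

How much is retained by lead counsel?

Fee base (net of costs): $193,601 − $17,500 = $176,101
The matter resolved before a demand letter was sent, so the 21% rate applies.
$176,101 × 21% = $36,981.21
$36,981.21 exceeds the $24,250 cap, so the fee is capped at $24,250.00.
Referral share: 16% of $24,250.00 = $3,880.00; lead counsel retains $24,250.00 − $3,880.00 = $20,370.00.

$20,370.00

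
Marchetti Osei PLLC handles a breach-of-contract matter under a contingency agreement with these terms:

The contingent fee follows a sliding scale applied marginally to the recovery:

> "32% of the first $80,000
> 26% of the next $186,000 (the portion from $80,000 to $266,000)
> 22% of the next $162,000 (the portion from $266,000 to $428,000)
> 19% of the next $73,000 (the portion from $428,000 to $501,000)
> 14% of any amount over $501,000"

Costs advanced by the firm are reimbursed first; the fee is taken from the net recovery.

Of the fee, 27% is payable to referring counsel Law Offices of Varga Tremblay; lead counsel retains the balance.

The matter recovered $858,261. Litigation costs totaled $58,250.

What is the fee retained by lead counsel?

Fee base (net of costs): $858,261 − $58,250 = $800,011
First $80,000 at 32% = $25,600.00
Next $186,000 at 26% = $48,360.00
Next $162,000 at 22% = $35,640.00
Next $73,000 at 19% = $13,870.00
Remaining $299,011 at 14% = $41,861.54
Fee: $25,600.00 + $48,360.00 + $35,640.00 + $13,870.00 + $41,861.54 = $165,331.54
Referral share: 27% of $165,331.54 = $44,639.52; lead counsel retains $165,331.54 − $44,639.52 = $120,692.02.

$120,692.02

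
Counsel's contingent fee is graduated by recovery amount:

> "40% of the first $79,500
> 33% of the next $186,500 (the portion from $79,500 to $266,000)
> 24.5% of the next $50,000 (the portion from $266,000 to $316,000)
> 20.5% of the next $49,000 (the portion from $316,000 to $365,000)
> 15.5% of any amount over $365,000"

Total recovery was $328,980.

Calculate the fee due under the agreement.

$108,255.90

First $79,500 at 40% = $31,800.00
Next $186,500 at 33% = $61,545.00
Next $50,000 at 24.5% = $12,250.00
Remaining $12,980 at 20.5% = $2,660.90
Fee: $31,800.00 + $61,545.00 + $12,250.00 + $2,660.90 = $108,255.90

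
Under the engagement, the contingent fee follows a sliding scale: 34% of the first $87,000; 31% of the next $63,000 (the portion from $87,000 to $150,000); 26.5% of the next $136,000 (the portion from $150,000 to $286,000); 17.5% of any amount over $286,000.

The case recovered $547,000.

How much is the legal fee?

$130,825.00

First $87,000 at 34% = $29,580.00
Next $63,000 at 31% = $19,530.00
Next $136,000 at 26.5% = $36,040.00
Remaining $261,000 at 17.5% = $45,675.00
Fee: $29,580.00 + $19,530.00 + $36,040.00 + $45,675.00 = $130,825.00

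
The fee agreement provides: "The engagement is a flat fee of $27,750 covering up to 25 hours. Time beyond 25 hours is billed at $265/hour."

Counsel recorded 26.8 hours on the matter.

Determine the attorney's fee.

$28,227.00

Flat fee: $27,750.00
Excess hours: 26.8 − 25 = 1.8
Overrun: 1.8 × $265 = $477.00
Total: $27,750.00 + $477.00 = $28,227.00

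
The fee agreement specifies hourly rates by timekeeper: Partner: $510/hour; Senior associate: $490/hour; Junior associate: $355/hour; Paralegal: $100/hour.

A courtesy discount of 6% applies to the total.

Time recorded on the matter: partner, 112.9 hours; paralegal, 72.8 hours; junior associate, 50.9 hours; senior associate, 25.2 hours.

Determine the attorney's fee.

$89,559.91

Partner: 112.9 × $510 = $57,579.00
Senior associate: 25.2 × $490 = $12,348.00
Junior associate: 50.9 × $355 = $18,069.50
Paralegal: 72.8 × $100 = $7,280.00
Subtotal: $95,276.50
Less 6% discount: −$5,716.59
Total: $95,276.50 − $5,716.59 = $89,559.91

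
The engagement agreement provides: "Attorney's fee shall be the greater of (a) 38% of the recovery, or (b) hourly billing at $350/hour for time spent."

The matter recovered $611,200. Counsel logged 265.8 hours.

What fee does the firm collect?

$232,256.00

(a) 38% of $611,200 = $232,256.00
(b) 265.8 × $350 = $93,030.00
The greater is (a): $232,256.00.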